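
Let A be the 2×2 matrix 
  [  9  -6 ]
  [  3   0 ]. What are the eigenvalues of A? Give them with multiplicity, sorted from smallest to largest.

Characteristic polynomial: p(r) = r^2 - 9r + 18 = (r - 6)(r - 3).
Roots (with multiplicity): 3, 6.

3, 6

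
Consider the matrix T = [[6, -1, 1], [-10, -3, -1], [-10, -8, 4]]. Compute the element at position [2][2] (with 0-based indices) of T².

Characteristic polynomial: r^3 - 7r^2 - 14r + 120 = (r - 6)(r - 5)(r + 4), so the eigenvalues are -4, 5, 6.
r=6: eigenvector (1, -1, -1).
r=5: eigenvector (-1, 1, 2).
r=-4: eigenvector (0, 1, 1).
P = [[1, -1, 0], [-1, 1, 1], [-1, 2, 1]], D = diag(6, 5, -4), P⁻¹ = [[1, -1, 1], [0, -1, 1], [1, 1, 0]].
T² = P·diag(36, 25, 16)·P⁻¹ = [[36, -11, 11], [-20, 27, -11], [-20, 2, 14]].
The requested entry is 14.

14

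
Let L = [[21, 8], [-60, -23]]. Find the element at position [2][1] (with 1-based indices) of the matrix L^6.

10920

Characteristic polynomial: μ^2 + 2μ - 3 = (μ - 1)(μ + 3), so the eigenvalues are -3, 1.
μ=-3: eigenvector (1, -3).
μ=1: eigenvector (2, -5).
P = [[1, 2], [-3, -5]], D = diag(-3, 1), P⁻¹ = [[-5, -2], [3, 1]].
L⁶ = P·diag(729, 1)·P⁻¹ = [[-3639, -1456], [10920, 4369]].
The requested entry is 10920.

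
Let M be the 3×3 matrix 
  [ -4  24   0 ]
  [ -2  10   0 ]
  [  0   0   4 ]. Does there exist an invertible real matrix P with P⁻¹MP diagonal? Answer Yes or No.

Characteristic polynomial: p(μ) = μ^3 - 10μ^2 + 32μ - 32 = (μ - 4)^2(μ - 2).
μ = 4 has algebraic multiplicity 2; rank(M − 4I) = 1, so geometric multiplicity = 2.
Every eigenvalue has geometric = algebraic multiplicity, so M is diagonalizable.

Yes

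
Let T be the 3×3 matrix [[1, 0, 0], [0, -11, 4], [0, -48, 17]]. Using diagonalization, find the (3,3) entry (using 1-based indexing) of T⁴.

2497

Characteristic polynomial: r^3 - 7r^2 + 11r - 5 = (r - 5)(r - 1)^2, so the eigenvalues are 1, 1, 5.
r=1: eigenvector (0, 1, 3).
r=5: eigenvector (0, -1, -4).
r=1: eigenvector (1, 2, 6).
P = [[0, 0, 1], [1, -1, 2], [3, -4, 6]], D = diag(1, 5, 1), P⁻¹ = [[-2, 4, -1], [0, 3, -1], [1, 0, 0]].
T⁴ = P·diag(1, 625, 1)·P⁻¹ = [[1, 0, 0], [0, -1871, 624], [0, -7488, 2497]].
The requested entry is 2497.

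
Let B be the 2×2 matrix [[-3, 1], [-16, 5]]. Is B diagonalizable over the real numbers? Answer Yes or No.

Characteristic polynomial: p(r) = r^2 - 2r + 1 = (r - 1)^2.
r = 1 has algebraic multiplicity 2; rank(B − 1I) = 1, so geometric multiplicity = 1.
Geometric multiplicity < algebraic multiplicity, so B is not diagonalizable.

No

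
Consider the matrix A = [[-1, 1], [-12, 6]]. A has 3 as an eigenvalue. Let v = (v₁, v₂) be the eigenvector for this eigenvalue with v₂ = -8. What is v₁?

A − 3I = [[-4, 1], [-12, 3]].
Solving (A − 3I)v = 0 gives the eigenspace spanned by (-2, -8).
With v₂ = -8, v = (-2, -8), so v₁ = -2.

-2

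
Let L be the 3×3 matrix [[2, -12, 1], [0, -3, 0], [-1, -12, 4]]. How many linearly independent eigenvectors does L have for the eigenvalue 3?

1

L − 3I = [[-1, -12, 1], [0, -6, 0], [-1, -12, 1]].
This matrix has rank 2, so its null space has dimension 3 − 2 = 1.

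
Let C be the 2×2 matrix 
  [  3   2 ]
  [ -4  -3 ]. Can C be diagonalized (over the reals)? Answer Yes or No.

Yes

Characteristic polynomial: p(t) = t^2 - 1 = (t - 1)(t + 1).
All 2 eigenvalues are distinct, so C is diagonalizable.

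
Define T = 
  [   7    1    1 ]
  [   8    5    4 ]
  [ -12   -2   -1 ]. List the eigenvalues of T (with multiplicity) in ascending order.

Characteristic polynomial: p(λ) = λ^3 - 11λ^2 + 35λ - 25 = (λ - 5)^2(λ - 1).
Roots (with multiplicity): 1, 5, 5.

1, 5, 5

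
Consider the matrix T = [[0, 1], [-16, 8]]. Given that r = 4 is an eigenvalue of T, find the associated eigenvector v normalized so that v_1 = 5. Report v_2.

20

T − 4I = [[-4, 1], [-16, 4]].
Solving (T − 4I)v = 0 gives the eigenspace spanned by (5, 20).
With v_1 = 5, v = (5, 20), so v_2 = 20.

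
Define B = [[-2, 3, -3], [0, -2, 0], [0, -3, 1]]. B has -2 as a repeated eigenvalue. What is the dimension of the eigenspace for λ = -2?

2

B + 2I = [[0, 3, -3], [0, 0, 0], [0, -3, 3]].
This matrix has rank 1, so its null space has dimension 3 − 1 = 2.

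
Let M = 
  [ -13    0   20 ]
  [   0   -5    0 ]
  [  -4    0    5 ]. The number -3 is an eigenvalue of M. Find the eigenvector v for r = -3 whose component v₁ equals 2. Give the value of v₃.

M + 3I = [[-10, 0, 20], [0, -2, 0], [-4, 0, 8]].
Solving (M + 3I)v = 0 gives the eigenspace spanned by (2, 0, 1).
With v₁ = 2, v = (2, 0, 1), so v₃ = 1.

1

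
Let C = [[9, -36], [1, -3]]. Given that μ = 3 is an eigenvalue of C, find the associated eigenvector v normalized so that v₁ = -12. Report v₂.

-2

C − 3I = [[6, -36], [1, -6]].
Solving (C − 3I)v = 0 gives the eigenspace spanned by (-12, -2).
With v₁ = -12, v = (-12, -2), so v₂ = -2.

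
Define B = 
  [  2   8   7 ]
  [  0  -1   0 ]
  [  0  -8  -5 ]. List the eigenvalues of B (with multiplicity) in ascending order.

-5, -1, 2

Characteristic polynomial: p(t) = t^3 + 4t^2 - 7t - 10 = (t - 2)(t + 1)(t + 5).
Roots (with multiplicity): -5, -1, 2.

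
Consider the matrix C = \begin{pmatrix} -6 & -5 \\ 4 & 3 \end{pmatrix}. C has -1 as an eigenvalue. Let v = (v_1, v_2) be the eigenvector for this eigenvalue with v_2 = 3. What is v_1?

-3

C + 1I = [[-5, -5], [4, 4]].
Solving (C + 1I)v = 0 gives the eigenspace spanned by (-3, 3).
With v_2 = 3, v = (-3, 3), so v_1 = -3.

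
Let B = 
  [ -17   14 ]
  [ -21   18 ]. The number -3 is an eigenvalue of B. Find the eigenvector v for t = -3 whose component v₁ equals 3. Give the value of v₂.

B + 3I = [[-14, 14], [-21, 21]].
Solving (B + 3I)v = 0 gives the eigenspace spanned by (3, 3).
With v₁ = 3, v = (3, 3), so v₂ = 3.

3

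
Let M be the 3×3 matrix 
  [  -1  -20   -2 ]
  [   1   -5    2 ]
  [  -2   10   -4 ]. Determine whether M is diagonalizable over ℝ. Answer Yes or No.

No

Characteristic polynomial: p(r) = r^3 + 10r^2 + 25r = r(r + 5)^2.
r = -5 has algebraic multiplicity 2; rank(M + 5I) = 2, so geometric multiplicity = 1.
Geometric multiplicity < algebraic multiplicity, so M is not diagonalizable.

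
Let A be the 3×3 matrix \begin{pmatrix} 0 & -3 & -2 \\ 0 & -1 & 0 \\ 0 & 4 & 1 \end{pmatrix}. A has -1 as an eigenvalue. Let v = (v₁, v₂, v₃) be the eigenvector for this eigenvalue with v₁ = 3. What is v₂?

-3

A + 1I = [[1, -3, -2], [0, 0, 0], [0, 4, 2]].
Solving (A + 1I)v = 0 gives the eigenspace spanned by (3, -3, 6).
With v₁ = 3, v = (3, -3, 6), so v₂ = -3.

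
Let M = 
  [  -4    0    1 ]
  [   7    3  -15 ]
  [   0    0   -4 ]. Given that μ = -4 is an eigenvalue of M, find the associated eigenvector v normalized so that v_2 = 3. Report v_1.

M + 4I = [[0, 0, 1], [7, 7, -15], [0, 0, 0]].
Solving (M + 4I)v = 0 gives the eigenspace spanned by (-3, 3, 0).
With v_2 = 3, v = (-3, 3, 0), so v_1 = -3.

-3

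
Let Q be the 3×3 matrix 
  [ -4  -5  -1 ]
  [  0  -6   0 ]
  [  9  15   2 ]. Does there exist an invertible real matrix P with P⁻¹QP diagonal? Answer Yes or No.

No

Characteristic polynomial: p(μ) = μ^3 + 8μ^2 + 13μ + 6 = (μ + 1)^2(μ + 6).
μ = -1 has algebraic multiplicity 2; rank(Q + 1I) = 2, so geometric multiplicity = 1.
Geometric multiplicity < algebraic multiplicity, so Q is not diagonalizable.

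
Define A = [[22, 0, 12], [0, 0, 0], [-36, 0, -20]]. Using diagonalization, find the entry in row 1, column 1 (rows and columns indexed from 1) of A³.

Characteristic polynomial: t^3 - 2t^2 - 8t = t(t - 4)(t + 2), so the eigenvalues are -2, 0, 4.
t=-2: eigenvector (1, 0, -2).
t=0: eigenvector (0, 1, 0).
t=4: eigenvector (2, 0, -3).
P = [[1, 0, 2], [0, 1, 0], [-2, 0, -3]], D = diag(-2, 0, 4), P⁻¹ = [[-3, 0, -2], [0, 1, 0], [2, 0, 1]].
A³ = P·diag(-8, 0, 64)·P⁻¹ = [[280, 0, 144], [0, 0, 0], [-432, 0, -224]].
The requested entry is 280.

280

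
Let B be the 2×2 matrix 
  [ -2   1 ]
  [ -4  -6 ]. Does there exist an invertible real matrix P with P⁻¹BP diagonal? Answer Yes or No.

Characteristic polynomial: p(λ) = λ^2 + 8λ + 16 = (λ + 4)^2.
λ = -4 has algebraic multiplicity 2; rank(B + 4I) = 1, so geometric multiplicity = 1.
Geometric multiplicity < algebraic multiplicity, so B is not diagonalizable.

No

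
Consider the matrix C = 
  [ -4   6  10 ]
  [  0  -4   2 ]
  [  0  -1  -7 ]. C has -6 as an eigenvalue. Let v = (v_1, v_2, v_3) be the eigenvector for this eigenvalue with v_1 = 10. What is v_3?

-5

C + 6I = [[2, 6, 10], [0, 2, 2], [0, -1, -1]].
Solving (C + 6I)v = 0 gives the eigenspace spanned by (10, 5, -5).
With v_1 = 10, v = (10, 5, -5), so v_3 = -5.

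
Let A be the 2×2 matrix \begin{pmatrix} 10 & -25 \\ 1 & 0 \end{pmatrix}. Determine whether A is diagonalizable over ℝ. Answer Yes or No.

No

Characteristic polynomial: p(λ) = λ^2 - 10λ + 25 = (λ - 5)^2.
λ = 5 has algebraic multiplicity 2; rank(A − 5I) = 1, so geometric multiplicity = 1.
Geometric multiplicity < algebraic multiplicity, so A is not diagonalizable.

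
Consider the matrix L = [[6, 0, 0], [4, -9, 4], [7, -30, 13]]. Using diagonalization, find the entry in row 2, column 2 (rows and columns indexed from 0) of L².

49

Characteristic polynomial: s^3 - 10s^2 + 27s - 18 = (s - 6)(s - 3)(s - 1), so the eigenvalues are 1, 3, 6.
s=6: eigenvector (1, 0, -1).
s=3: eigenvector (0, 1, 3).
s=1: eigenvector (0, -2, -5).
P = [[1, 0, 0], [0, 1, -2], [-1, 3, -5]], D = diag(6, 3, 1), P⁻¹ = [[1, 0, 0], [2, -5, 2], [1, -3, 1]].
L² = P·diag(36, 9, 1)·P⁻¹ = [[36, 0, 0], [16, -39, 16], [13, -120, 49]].
The requested entry is 49.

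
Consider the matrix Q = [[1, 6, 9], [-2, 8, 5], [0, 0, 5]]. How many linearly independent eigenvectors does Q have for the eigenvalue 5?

Q − 5I = [[-4, 6, 9], [-2, 3, 5], [0, 0, 0]].
This matrix has rank 2, so its null space has dimension 3 − 2 = 1.

1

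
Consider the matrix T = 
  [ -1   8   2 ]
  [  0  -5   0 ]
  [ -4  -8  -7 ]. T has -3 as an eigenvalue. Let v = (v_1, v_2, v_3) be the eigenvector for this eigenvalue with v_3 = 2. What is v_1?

-2

T + 3I = [[2, 8, 2], [0, -2, 0], [-4, -8, -4]].
Solving (T + 3I)v = 0 gives the eigenspace spanned by (-2, 0, 2).
With v_3 = 2, v = (-2, 0, 2), so v_1 = -2.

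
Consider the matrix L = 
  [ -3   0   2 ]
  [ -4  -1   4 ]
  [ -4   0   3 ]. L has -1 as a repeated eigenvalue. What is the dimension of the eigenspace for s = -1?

L + 1I = [[-2, 0, 2], [-4, 0, 4], [-4, 0, 4]].
This matrix has rank 1, so its null space has dimension 3 − 1 = 2.

2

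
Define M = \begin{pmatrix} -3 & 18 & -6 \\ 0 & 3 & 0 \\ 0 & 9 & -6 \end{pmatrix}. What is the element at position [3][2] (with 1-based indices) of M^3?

243

Characteristic polynomial: λ^3 + 6λ^2 - 9λ - 54 = (λ - 3)(λ + 3)(λ + 6), so the eigenvalues are -6, -3, 3.
λ=-3: eigenvector (1, 0, 0).
λ=3: eigenvector (2, 1, 1).
λ=-6: eigenvector (2, 0, 1).
P = [[1, 2, 2], [0, 1, 0], [0, 1, 1]], D = diag(-3, 3, -6), P⁻¹ = [[1, 0, -2], [0, 1, 0], [0, -1, 1]].
M³ = P·diag(-27, 27, -216)·P⁻¹ = [[-27, 486, -378], [0, 27, 0], [0, 243, -216]].
The requested entry is 243.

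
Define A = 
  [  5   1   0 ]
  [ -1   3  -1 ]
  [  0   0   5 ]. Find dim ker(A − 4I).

A − 4I = [[1, 1, 0], [-1, -1, -1], [0, 0, 1]].
This matrix has rank 2, so its null space has dimension 3 − 2 = 1.

1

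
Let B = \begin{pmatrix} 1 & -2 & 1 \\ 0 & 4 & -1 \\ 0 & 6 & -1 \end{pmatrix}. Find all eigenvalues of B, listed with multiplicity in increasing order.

Characteristic polynomial: p(μ) = μ^3 - 4μ^2 + 5μ - 2 = (μ - 2)(μ - 1)^2.
Roots (with multiplicity): 1, 1, 2.

1, 1, 2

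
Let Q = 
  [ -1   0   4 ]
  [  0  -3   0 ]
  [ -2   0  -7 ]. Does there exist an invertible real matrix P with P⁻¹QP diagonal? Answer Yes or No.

Characteristic polynomial: p(s) = s^3 + 11s^2 + 39s + 45 = (s + 3)^2(s + 5).
s = -3 has algebraic multiplicity 2; rank(Q + 3I) = 1, so geometric multiplicity = 2.
Every eigenvalue has geometric = algebraic multiplicity, so Q is diagonalizable.

Yes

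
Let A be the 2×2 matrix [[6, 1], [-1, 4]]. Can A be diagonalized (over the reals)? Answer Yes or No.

No

Characteristic polynomial: p(t) = t^2 - 10t + 25 = (t - 5)^2.
t = 5 has algebraic multiplicity 2; rank(A − 5I) = 1, so geometric multiplicity = 1.
Geometric multiplicity < algebraic multiplicity, so A is not diagonalizable.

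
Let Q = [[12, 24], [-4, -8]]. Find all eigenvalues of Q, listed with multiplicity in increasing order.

0, 4

Characteristic polynomial: p(r) = r^2 - 4r = r(r - 4).
Roots (with multiplicity): 0, 4.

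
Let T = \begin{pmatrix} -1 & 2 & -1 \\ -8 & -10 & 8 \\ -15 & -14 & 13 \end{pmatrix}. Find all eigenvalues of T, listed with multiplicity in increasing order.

-2, -2, 6

Characteristic polynomial: p(r) = r^3 - 2r^2 - 20r - 24 = (r - 6)(r + 2)^2.
Roots (with multiplicity): -2, -2, 6.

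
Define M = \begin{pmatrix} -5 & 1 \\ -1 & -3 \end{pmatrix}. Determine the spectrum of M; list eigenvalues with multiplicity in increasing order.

Characteristic polynomial: p(λ) = λ^2 + 8λ + 16 = (λ + 4)^2.
Roots (with multiplicity): -4, -4.

-4, -4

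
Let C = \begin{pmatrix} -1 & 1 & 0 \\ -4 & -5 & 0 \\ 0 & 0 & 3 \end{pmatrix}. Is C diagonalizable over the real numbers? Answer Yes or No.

Characteristic polynomial: p(r) = r^3 + 3r^2 - 9r - 27 = (r - 3)(r + 3)^2.
r = -3 has algebraic multiplicity 2; rank(C + 3I) = 2, so geometric multiplicity = 1.
Geometric multiplicity < algebraic multiplicity, so C is not diagonalizable.

No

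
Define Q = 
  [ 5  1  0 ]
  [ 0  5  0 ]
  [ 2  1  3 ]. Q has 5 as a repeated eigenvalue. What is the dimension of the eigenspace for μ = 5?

1

Q − 5I = [[0, 1, 0], [0, 0, 0], [2, 1, -2]].
This matrix has rank 2, so its null space has dimension 3 − 2 = 1.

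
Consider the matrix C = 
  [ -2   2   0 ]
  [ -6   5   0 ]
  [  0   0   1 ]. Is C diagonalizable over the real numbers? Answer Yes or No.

Characteristic polynomial: p(μ) = μ^3 - 4μ^2 + 5μ - 2 = (μ - 2)(μ - 1)^2.
μ = 1 has algebraic multiplicity 2; rank(C − 1I) = 1, so geometric multiplicity = 2.
Every eigenvalue has geometric = algebraic multiplicity, so C is diagonalizable.

Yes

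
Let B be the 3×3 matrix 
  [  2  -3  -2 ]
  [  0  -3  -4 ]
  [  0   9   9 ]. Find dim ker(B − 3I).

1

B − 3I = [[-1, -3, -2], [0, -6, -4], [0, 9, 6]].
This matrix has rank 2, so its null space has dimension 3 − 2 = 1.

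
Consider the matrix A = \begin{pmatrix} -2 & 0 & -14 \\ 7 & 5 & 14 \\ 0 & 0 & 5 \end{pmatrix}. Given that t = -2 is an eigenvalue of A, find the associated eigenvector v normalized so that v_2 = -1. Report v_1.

A + 2I = [[0, 0, -14], [7, 7, 14], [0, 0, 7]].
Solving (A + 2I)v = 0 gives the eigenspace spanned by (1, -1, 0).
With v_2 = -1, v = (1, -1, 0), so v_1 = 1.

1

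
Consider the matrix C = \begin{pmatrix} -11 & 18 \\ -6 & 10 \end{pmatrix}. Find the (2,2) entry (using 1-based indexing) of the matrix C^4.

Characteristic polynomial: μ^2 + μ - 2 = (μ - 1)(μ + 2), so the eigenvalues are -2, 1.
μ=-2: eigenvector (-2, -1).
μ=1: eigenvector (-3, -2).
P = [[-2, -3], [-1, -2]], D = diag(-2, 1), P⁻¹ = [[-2, 3], [1, -2]].
C⁴ = P·diag(16, 1)·P⁻¹ = [[61, -90], [30, -44]].
The requested entry is -44.

-44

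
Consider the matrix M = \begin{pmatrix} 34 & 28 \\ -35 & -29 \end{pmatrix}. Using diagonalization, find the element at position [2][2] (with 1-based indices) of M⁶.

-186619

Characteristic polynomial: t^2 - 5t - 6 = (t - 6)(t + 1), so the eigenvalues are -1, 6.
t=-1: eigenvector (4, -5).
t=6: eigenvector (1, -1).
P = [[4, 1], [-5, -1]], D = diag(-1, 6), P⁻¹ = [[-1, -1], [5, 4]].
M⁶ = P·diag(1, 46656)·P⁻¹ = [[233276, 186620], [-233275, -186619]].
The requested entry is -186619.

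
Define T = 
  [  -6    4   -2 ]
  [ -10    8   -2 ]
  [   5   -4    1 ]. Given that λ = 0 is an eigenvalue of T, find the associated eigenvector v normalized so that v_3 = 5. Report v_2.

T = [[-6, 4, -2], [-10, 8, -2], [5, -4, 1]].
Solving (T)v = 0 gives the eigenspace spanned by (-5, -5, 5).
With v_3 = 5, v = (-5, -5, 5), so v_2 = -5.

-5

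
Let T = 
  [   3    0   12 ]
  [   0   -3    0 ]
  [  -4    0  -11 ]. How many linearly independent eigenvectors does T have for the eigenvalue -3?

T + 3I = [[6, 0, 12], [0, 0, 0], [-4, 0, -8]].
This matrix has rank 1, so its null space has dimension 3 − 1 = 2.

2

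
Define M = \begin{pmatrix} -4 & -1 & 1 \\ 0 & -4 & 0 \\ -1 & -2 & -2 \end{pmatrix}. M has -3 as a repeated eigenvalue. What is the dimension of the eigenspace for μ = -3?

M + 3I = [[-1, -1, 1], [0, -1, 0], [-1, -2, 1]].
This matrix has rank 2, so its null space has dimension 3 − 2 = 1.

1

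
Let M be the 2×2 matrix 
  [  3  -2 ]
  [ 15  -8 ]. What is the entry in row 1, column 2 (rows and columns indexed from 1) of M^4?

Characteristic polynomial: μ^2 + 5μ + 6 = (μ + 2)(μ + 3), so the eigenvalues are -3, -2.
μ=-2: eigenvector (-2, -5).
μ=-3: eigenvector (1, 3).
P = [[-2, 1], [-5, 3]], D = diag(-2, -3), P⁻¹ = [[-3, 1], [-5, 2]].
M⁴ = P·diag(16, 81)·P⁻¹ = [[-309, 130], [-975, 406]].
The requested entry is 130.

130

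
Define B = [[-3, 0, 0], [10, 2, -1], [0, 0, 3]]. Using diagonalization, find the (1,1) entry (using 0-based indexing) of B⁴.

16

Characteristic polynomial: r^3 - 2r^2 - 9r + 18 = (r - 3)(r - 2)(r + 3), so the eigenvalues are -3, 2, 3.
r=-3: eigenvector (1, -2, 0).
r=2: eigenvector (0, 1, 0).
r=3: eigenvector (0, -1, 1).
P = [[1, 0, 0], [-2, 1, -1], [0, 0, 1]], D = diag(-3, 2, 3), P⁻¹ = [[1, 0, 0], [2, 1, 1], [0, 0, 1]].
B⁴ = P·diag(81, 16, 81)·P⁻¹ = [[81, 0, 0], [-130, 16, -65], [0, 0, 81]].
The requested entry is 16.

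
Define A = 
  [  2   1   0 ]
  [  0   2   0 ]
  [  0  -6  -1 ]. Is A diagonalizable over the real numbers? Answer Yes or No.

No

Characteristic polynomial: p(λ) = λ^3 - 3λ^2 + 4 = (λ - 2)^2(λ + 1).
λ = 2 has algebraic multiplicity 2; rank(A − 2I) = 2, so geometric multiplicity = 1.
Geometric multiplicity < algebraic multiplicity, so A is not diagonalizable.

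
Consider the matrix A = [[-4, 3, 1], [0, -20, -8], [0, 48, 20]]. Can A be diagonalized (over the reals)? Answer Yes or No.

Characteristic polynomial: p(t) = t^3 + 4t^2 - 16t - 64 = (t - 4)(t + 4)^2.
t = -4 has algebraic multiplicity 2; rank(A + 4I) = 2, so geometric multiplicity = 1.
Geometric multiplicity < algebraic multiplicity, so A is not diagonalizable.

No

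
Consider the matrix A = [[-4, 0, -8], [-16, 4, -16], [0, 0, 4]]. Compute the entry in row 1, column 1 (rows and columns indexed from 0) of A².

16

Characteristic polynomial: r^3 - 4r^2 - 16r + 64 = (r - 4)^2(r + 4), so the eigenvalues are -4, 4, 4.
r=4: eigenvector (0, -1, 0).
r=-4: eigenvector (1, 2, 0).
r=4: eigenvector (-1, -1, 1).
P = [[0, 1, -1], [-1, 2, -1], [0, 0, 1]], D = diag(4, -4, 4), P⁻¹ = [[2, -1, 1], [1, 0, 1], [0, 0, 1]].
A² = P·diag(16, 16, 16)·P⁻¹ = [[16, 0, 0], [0, 16, 0], [0, 0, 16]].
The requested entry is 16.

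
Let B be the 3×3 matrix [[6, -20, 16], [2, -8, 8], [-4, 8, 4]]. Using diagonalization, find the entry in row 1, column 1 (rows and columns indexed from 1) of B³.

-72

Characteristic polynomial: t^3 - 2t^2 - 16t + 32 = (t - 4)(t - 2)(t + 4), so the eigenvalues are -4, 2, 4.
t=-4: eigenvector (2, 1, 0).
t=2: eigenvector (7, 3, 2).
t=4: eigenvector (2, 1, 1).
P = [[2, 7, 2], [1, 3, 1], [0, 2, 1]], D = diag(-4, 2, 4), P⁻¹ = [[-1, 3, -1], [1, -2, 0], [-2, 4, 1]].
B³ = P·diag(-64, 8, 64)·P⁻¹ = [[-72, 16, 256], [-40, 16, 128], [-112, 224, 64]].
The requested entry is -72.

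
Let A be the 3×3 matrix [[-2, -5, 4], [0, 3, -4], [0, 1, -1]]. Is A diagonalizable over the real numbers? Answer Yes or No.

Characteristic polynomial: p(λ) = λ^3 - 3λ + 2 = (λ - 1)^2(λ + 2).
λ = 1 has algebraic multiplicity 2; rank(A − 1I) = 2, so geometric multiplicity = 1.
Geometric multiplicity < algebraic multiplicity, so A is not diagonalizable.

No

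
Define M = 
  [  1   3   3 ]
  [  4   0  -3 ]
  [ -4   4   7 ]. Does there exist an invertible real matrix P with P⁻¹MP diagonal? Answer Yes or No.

Yes

Characteristic polynomial: p(r) = r^3 - 8r^2 + 19r - 12 = (r - 4)(r - 3)(r - 1).
All 3 eigenvalues are distinct, so M is diagonalizable.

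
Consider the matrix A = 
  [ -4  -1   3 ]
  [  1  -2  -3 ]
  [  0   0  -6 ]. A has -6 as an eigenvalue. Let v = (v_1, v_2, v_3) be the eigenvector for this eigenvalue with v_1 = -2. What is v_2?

2

A + 6I = [[2, -1, 3], [1, 4, -3], [0, 0, 0]].
Solving (A + 6I)v = 0 gives the eigenspace spanned by (-2, 2, 2).
With v_1 = -2, v = (-2, 2, 2), so v_2 = 2.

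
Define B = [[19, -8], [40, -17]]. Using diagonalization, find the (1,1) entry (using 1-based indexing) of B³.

139

Characteristic polynomial: λ^2 - 2λ - 3 = (λ - 3)(λ + 1), so the eigenvalues are -1, 3.
λ=-1: eigenvector (2, 5).
λ=3: eigenvector (1, 2).
P = [[2, 1], [5, 2]], D = diag(-1, 3), P⁻¹ = [[-2, 1], [5, -2]].
B³ = P·diag(-1, 27)·P⁻¹ = [[139, -56], [280, -113]].
The requested entry is 139.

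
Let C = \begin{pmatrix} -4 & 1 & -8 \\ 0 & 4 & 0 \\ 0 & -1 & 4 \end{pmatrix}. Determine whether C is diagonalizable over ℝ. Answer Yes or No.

No

Characteristic polynomial: p(r) = r^3 - 4r^2 - 16r + 64 = (r - 4)^2(r + 4).
r = 4 has algebraic multiplicity 2; rank(C − 4I) = 2, so geometric multiplicity = 1.
Geometric multiplicity < algebraic multiplicity, so C is not diagonalizable.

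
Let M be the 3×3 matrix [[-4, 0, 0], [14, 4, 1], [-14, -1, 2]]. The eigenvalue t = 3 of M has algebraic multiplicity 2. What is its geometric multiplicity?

M − 3I = [[-7, 0, 0], [14, 1, 1], [-14, -1, -1]].
This matrix has rank 2, so its null space has dimension 3 − 2 = 1.

1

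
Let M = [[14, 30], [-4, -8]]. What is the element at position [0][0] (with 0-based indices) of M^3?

Characteristic polynomial: t^2 - 6t + 8 = (t - 4)(t - 2), so the eigenvalues are 2, 4.
t=2: eigenvector (-5, 2).
t=4: eigenvector (-3, 1).
P = [[-5, -3], [2, 1]], D = diag(2, 4), P⁻¹ = [[1, 3], [-2, -5]].
M³ = P·diag(8, 64)·P⁻¹ = [[344, 840], [-112, -272]].
The requested entry is 344.

344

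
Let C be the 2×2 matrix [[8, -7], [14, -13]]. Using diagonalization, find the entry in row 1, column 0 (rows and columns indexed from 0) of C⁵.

15554

Characteristic polynomial: s^2 + 5s - 6 = (s - 1)(s + 6), so the eigenvalues are -6, 1.
s=-6: eigenvector (1, 2).
s=1: eigenvector (-1, -1).
P = [[1, -1], [2, -1]], D = diag(-6, 1), P⁻¹ = [[-1, 1], [-2, 1]].
C⁵ = P·diag(-7776, 1)·P⁻¹ = [[7778, -7777], [15554, -15553]].
The requested entry is 15554.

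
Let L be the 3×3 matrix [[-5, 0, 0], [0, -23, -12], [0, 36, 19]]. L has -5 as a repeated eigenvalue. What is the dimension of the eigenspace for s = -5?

L + 5I = [[0, 0, 0], [0, -18, -12], [0, 36, 24]].
This matrix has rank 1, so its null space has dimension 3 − 1 = 2.

2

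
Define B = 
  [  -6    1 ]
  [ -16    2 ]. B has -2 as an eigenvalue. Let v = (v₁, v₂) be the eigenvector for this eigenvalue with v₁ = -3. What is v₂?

B + 2I = [[-4, 1], [-16, 4]].
Solving (B + 2I)v = 0 gives the eigenspace spanned by (-3, -12).
With v₁ = -3, v = (-3, -12), so v₂ = -12.

-12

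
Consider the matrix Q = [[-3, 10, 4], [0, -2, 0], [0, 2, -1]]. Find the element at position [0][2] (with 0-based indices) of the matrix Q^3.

52

Characteristic polynomial: λ^3 + 6λ^2 + 11λ + 6 = (λ + 1)(λ + 2)(λ + 3), so the eigenvalues are -3, -2, -1.
λ=-3: eigenvector (1, 0, 0).
λ=-1: eigenvector (2, 0, 1).
λ=-2: eigenvector (2, 1, -2).
P = [[1, 2, 2], [0, 0, 1], [0, 1, -2]], D = diag(-3, -1, -2), P⁻¹ = [[1, -6, -2], [0, 2, 1], [0, 1, 0]].
Q³ = P·diag(-27, -1, -8)·P⁻¹ = [[-27, 142, 52], [0, -8, 0], [0, 14, -1]].
The requested entry is 52.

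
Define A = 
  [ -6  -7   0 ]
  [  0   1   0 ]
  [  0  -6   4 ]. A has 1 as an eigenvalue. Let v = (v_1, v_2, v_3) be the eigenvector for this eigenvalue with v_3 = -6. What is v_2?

A − 1I = [[-7, -7, 0], [0, 0, 0], [0, -6, 3]].
Solving (A − 1I)v = 0 gives the eigenspace spanned by (3, -3, -6).
With v_3 = -6, v = (3, -3, -6), so v_2 = -3.

-3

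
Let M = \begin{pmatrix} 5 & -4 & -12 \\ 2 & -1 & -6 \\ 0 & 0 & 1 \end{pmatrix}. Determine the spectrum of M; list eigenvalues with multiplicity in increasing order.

Characteristic polynomial: p(λ) = λ^3 - 5λ^2 + 7λ - 3 = (λ - 3)(λ - 1)^2.
Roots (with multiplicity): 1, 1, 3.

1, 1, 3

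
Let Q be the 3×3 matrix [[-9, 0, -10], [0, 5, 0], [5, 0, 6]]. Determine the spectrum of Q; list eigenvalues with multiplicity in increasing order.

Characteristic polynomial: p(t) = t^3 - 2t^2 - 19t + 20 = (t - 5)(t - 1)(t + 4).
Roots (with multiplicity): -4, 1, 5.

-4, 1, 5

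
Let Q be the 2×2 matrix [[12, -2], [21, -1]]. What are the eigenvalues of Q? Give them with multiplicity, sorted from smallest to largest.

Characteristic polynomial: p(t) = t^2 - 11t + 30 = (t - 6)(t - 5).
Roots (with multiplicity): 5, 6.

5, 6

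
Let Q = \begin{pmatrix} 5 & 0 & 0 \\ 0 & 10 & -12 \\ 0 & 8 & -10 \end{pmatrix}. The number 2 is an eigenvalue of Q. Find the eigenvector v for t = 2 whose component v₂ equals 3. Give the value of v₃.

Q − 2I = [[3, 0, 0], [0, 8, -12], [0, 8, -12]].
Solving (Q − 2I)v = 0 gives the eigenspace spanned by (0, 3, 2).
With v₂ = 3, v = (0, 3, 2), so v₃ = 2.

2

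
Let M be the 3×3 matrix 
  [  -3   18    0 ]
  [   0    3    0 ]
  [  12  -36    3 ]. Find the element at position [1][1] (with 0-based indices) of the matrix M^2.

9

Characteristic polynomial: μ^3 - 3μ^2 - 9μ + 27 = (μ - 3)^2(μ + 3), so the eigenvalues are -3, 3, 3.
μ=-3: eigenvector (1, 0, -2).
μ=3: eigenvector (3, 1, -4).
μ=3: eigenvector (0, 0, 1).
P = [[1, 3, 0], [0, 1, 0], [-2, -4, 1]], D = diag(-3, 3, 3), P⁻¹ = [[1, -3, 0], [0, 1, 0], [2, -2, 1]].
M² = P·diag(9, 9, 9)·P⁻¹ = [[9, 0, 0], [0, 9, 0], [0, 0, 9]].
The requested entry is 9.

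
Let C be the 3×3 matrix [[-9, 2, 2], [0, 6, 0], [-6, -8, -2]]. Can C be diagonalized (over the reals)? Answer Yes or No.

Yes

Characteristic polynomial: p(t) = t^3 + 5t^2 - 36t - 180 = (t - 6)(t + 5)(t + 6).
All 3 eigenvalues are distinct, so C is diagonalizable.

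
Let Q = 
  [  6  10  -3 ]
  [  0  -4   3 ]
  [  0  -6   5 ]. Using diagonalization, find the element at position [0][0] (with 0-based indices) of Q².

Characteristic polynomial: μ^3 - 7μ^2 + 4μ + 12 = (μ - 6)(μ - 2)(μ + 1), so the eigenvalues are -1, 2, 6.
μ=6: eigenvector (1, 0, 0).
μ=-1: eigenvector (-1, 1, 1).
μ=2: eigenvector (-1, 1, 2).
P = [[1, -1, -1], [0, 1, 1], [0, 1, 2]], D = diag(6, -1, 2), P⁻¹ = [[1, 1, 0], [0, 2, -1], [0, -1, 1]].
Q² = P·diag(36, 1, 4)·P⁻¹ = [[36, 38, -3], [0, -2, 3], [0, -6, 7]].
The requested entry is 36.

36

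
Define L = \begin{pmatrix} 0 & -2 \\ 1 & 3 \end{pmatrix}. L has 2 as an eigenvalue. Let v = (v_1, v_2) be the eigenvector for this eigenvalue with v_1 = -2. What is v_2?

2

L − 2I = [[-2, -2], [1, 1]].
Solving (L − 2I)v = 0 gives the eigenspace spanned by (-2, 2).
With v_1 = -2, v = (-2, 2), so v_2 = 2.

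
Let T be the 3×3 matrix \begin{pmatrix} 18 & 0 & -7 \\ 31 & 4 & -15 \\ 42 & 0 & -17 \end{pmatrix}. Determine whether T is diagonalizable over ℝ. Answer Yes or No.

No

Characteristic polynomial: p(λ) = λ^3 - 5λ^2 - 8λ + 48 = (λ - 4)^2(λ + 3).
λ = 4 has algebraic multiplicity 2; rank(T − 4I) = 2, so geometric multiplicity = 1.
Geometric multiplicity < algebraic multiplicity, so T is not diagonalizable.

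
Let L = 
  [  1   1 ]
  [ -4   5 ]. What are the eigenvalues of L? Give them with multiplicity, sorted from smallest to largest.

3, 3

Characteristic polynomial: p(λ) = λ^2 - 6λ + 9 = (λ - 3)^2.
Roots (with multiplicity): 3, 3.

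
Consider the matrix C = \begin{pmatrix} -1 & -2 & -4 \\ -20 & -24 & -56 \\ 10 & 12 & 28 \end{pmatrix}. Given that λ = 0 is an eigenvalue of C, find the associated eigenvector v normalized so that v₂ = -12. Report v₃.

8

C = [[-1, -2, -4], [-20, -24, -56], [10, 12, 28]].
Solving (C)v = 0 gives the eigenspace spanned by (-8, -12, 8).
With v₂ = -12, v = (-8, -12, 8), so v₃ = 8.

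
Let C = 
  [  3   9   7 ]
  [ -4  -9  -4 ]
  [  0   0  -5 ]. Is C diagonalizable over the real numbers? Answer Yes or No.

No

Characteristic polynomial: p(t) = t^3 + 11t^2 + 39t + 45 = (t + 3)^2(t + 5).
t = -3 has algebraic multiplicity 2; rank(C + 3I) = 2, so geometric multiplicity = 1.
Geometric multiplicity < algebraic multiplicity, so C is not diagonalizable.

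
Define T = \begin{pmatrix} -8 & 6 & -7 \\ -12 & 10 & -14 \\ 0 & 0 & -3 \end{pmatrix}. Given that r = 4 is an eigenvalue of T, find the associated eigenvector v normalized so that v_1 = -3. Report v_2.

T − 4I = [[-12, 6, -7], [-12, 6, -14], [0, 0, -7]].
Solving (T − 4I)v = 0 gives the eigenspace spanned by (-3, -6, 0).
With v_1 = -3, v = (-3, -6, 0), so v_2 = -6.

-6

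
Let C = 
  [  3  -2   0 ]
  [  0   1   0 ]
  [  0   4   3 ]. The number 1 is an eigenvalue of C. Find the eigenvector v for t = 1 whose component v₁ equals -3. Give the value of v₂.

C − 1I = [[2, -2, 0], [0, 0, 0], [0, 4, 2]].
Solving (C − 1I)v = 0 gives the eigenspace spanned by (-3, -3, 6).
With v₁ = -3, v = (-3, -3, 6), so v₂ = -3.

-3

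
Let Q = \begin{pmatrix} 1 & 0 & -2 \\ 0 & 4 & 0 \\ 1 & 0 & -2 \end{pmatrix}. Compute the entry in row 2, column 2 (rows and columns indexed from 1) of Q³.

Characteristic polynomial: r^3 - 3r^2 - 4r = r(r - 4)(r + 1), so the eigenvalues are -1, 0, 4.
r=-1: eigenvector (-1, 0, -1).
r=4: eigenvector (0, 1, 0).
r=0: eigenvector (2, 0, 1).
P = [[-1, 0, 2], [0, 1, 0], [-1, 0, 1]], D = diag(-1, 4, 0), P⁻¹ = [[1, 0, -2], [0, 1, 0], [1, 0, -1]].
Q³ = P·diag(-1, 64, 0)·P⁻¹ = [[1, 0, -2], [0, 64, 0], [1, 0, -2]].
The requested entry is 64.

64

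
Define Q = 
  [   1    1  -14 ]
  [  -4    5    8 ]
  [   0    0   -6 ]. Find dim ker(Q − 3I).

1

Q − 3I = [[-2, 1, -14], [-4, 2, 8], [0, 0, -9]].
This matrix has rank 2, so its null space has dimension 3 − 2 = 1.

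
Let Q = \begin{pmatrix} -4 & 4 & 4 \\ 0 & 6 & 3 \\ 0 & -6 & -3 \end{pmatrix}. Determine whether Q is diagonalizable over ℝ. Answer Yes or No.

Yes

Characteristic polynomial: p(s) = s^3 + s^2 - 12s = s(s - 3)(s + 4).
All 3 eigenvalues are distinct, so Q is diagonalizable.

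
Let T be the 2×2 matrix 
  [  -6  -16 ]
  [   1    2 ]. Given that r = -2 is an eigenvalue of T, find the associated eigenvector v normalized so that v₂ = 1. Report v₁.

-4

T + 2I = [[-4, -16], [1, 4]].
Solving (T + 2I)v = 0 gives the eigenspace spanned by (-4, 1).
With v₂ = 1, v = (-4, 1), so v₁ = -4.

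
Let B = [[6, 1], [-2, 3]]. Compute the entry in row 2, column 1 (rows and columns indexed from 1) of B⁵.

Characteristic polynomial: r^2 - 9r + 20 = (r - 5)(r - 4), so the eigenvalues are 4, 5.
r=4: eigenvector (-1, 2).
r=5: eigenvector (-1, 1).
P = [[-1, -1], [2, 1]], D = diag(4, 5), P⁻¹ = [[1, 1], [-2, -1]].
B⁵ = P·diag(1024, 3125)·P⁻¹ = [[5226, 2101], [-4202, -1077]].
The requested entry is -4202.

-4202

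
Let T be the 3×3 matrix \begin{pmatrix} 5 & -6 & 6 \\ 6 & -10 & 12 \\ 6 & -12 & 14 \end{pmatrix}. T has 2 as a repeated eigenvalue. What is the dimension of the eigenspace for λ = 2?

T − 2I = [[3, -6, 6], [6, -12, 12], [6, -12, 12]].
This matrix has rank 1, so its null space has dimension 3 − 1 = 2.

2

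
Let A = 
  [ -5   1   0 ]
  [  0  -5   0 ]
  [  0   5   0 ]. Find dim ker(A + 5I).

1

A + 5I = [[0, 1, 0], [0, 0, 0], [0, 5, 5]].
This matrix has rank 2, so its null space has dimension 3 − 2 = 1.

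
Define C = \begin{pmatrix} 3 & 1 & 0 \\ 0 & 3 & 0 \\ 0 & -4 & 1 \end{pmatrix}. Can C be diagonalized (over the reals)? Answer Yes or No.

Characteristic polynomial: p(s) = s^3 - 7s^2 + 15s - 9 = (s - 3)^2(s - 1).
s = 3 has algebraic multiplicity 2; rank(C − 3I) = 2, so geometric multiplicity = 1.
Geometric multiplicity < algebraic multiplicity, so C is not diagonalizable.

No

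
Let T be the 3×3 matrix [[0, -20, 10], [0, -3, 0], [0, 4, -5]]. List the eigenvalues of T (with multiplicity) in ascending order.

-5, -3, 0

Characteristic polynomial: p(λ) = λ^3 + 8λ^2 + 15λ = λ(λ + 3)(λ + 5).
Roots (with multiplicity): -5, -3, 0.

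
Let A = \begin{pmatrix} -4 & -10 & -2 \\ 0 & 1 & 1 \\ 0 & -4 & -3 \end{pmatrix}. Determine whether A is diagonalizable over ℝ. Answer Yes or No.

Characteristic polynomial: p(s) = s^3 + 6s^2 + 9s + 4 = (s + 1)^2(s + 4).
s = -1 has algebraic multiplicity 2; rank(A + 1I) = 2, so geometric multiplicity = 1.
Geometric multiplicity < algebraic multiplicity, so A is not diagonalizable.

No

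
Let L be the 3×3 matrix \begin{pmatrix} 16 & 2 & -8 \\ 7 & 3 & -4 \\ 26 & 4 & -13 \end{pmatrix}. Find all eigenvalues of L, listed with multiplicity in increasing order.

1, 2, 3

Characteristic polynomial: p(λ) = λ^3 - 6λ^2 + 11λ - 6 = (λ - 3)(λ - 2)(λ - 1).
Roots (with multiplicity): 1, 2, 3.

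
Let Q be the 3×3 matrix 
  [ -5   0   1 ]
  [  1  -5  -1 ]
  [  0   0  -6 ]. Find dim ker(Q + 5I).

1

Q + 5I = [[0, 0, 1], [1, 0, -1], [0, 0, -1]].
This matrix has rank 2, so its null space has dimension 3 − 2 = 1.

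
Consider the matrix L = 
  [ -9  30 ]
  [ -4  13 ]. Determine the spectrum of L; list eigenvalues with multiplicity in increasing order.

Characteristic polynomial: p(s) = s^2 - 4s + 3 = (s - 3)(s - 1).
Roots (with multiplicity): 1, 3.

1, 3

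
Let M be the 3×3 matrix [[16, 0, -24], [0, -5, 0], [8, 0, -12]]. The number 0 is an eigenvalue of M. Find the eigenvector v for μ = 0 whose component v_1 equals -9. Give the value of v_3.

-6

M = [[16, 0, -24], [0, -5, 0], [8, 0, -12]].
Solving (M)v = 0 gives the eigenspace spanned by (-9, 0, -6).
With v_1 = -9, v = (-9, 0, -6), so v_3 = -6.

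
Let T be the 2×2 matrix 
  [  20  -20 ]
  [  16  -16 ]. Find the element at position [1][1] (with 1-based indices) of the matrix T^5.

Characteristic polynomial: s^2 - 4s = s(s - 4), so the eigenvalues are 0, 4.
s=4: eigenvector (-5, -4).
s=0: eigenvector (1, 1).
P = [[-5, 1], [-4, 1]], D = diag(4, 0), P⁻¹ = [[-1, 1], [-4, 5]].
T⁵ = P·diag(1024, 0)·P⁻¹ = [[5120, -5120], [4096, -4096]].
The requested entry is 5120.

5120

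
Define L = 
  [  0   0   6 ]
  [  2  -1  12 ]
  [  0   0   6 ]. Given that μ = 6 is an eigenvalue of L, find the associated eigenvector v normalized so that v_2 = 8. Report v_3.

4

L − 6I = [[-6, 0, 6], [2, -7, 12], [0, 0, 0]].
Solving (L − 6I)v = 0 gives the eigenspace spanned by (4, 8, 4).
With v_2 = 8, v = (4, 8, 4), so v_3 = 4.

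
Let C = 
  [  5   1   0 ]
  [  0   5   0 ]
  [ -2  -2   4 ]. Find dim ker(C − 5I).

1

C − 5I = [[0, 1, 0], [0, 0, 0], [-2, -2, -1]].
This matrix has rank 2, so its null space has dimension 3 − 2 = 1.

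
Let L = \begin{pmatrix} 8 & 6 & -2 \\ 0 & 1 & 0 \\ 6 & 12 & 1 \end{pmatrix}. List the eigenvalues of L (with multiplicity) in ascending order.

1, 4, 5

Characteristic polynomial: p(t) = t^3 - 10t^2 + 29t - 20 = (t - 5)(t - 4)(t - 1).
Roots (with multiplicity): 1, 4, 5.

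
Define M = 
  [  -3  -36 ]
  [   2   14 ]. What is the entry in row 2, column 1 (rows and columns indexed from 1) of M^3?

Characteristic polynomial: μ^2 - 11μ + 30 = (μ - 6)(μ - 5), so the eigenvalues are 5, 6.
μ=6: eigenvector (-4, 1).
μ=5: eigenvector (9, -2).
P = [[-4, 9], [1, -2]], D = diag(6, 5), P⁻¹ = [[2, 9], [1, 4]].
M³ = P·diag(216, 125)·P⁻¹ = [[-603, -3276], [182, 944]].
The requested entry is 182.

182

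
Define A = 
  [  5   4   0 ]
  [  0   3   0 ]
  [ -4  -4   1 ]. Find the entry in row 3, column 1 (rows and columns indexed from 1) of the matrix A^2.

Characteristic polynomial: μ^3 - 9μ^2 + 23μ - 15 = (μ - 5)(μ - 3)(μ - 1), so the eigenvalues are 1, 3, 5.
μ=5: eigenvector (1, 0, -1).
μ=1: eigenvector (0, 0, 1).
μ=3: eigenvector (-2, 1, 2).
P = [[1, 0, -2], [0, 0, 1], [-1, 1, 2]], D = diag(5, 1, 3), P⁻¹ = [[1, 2, 0], [1, 0, 1], [0, 1, 0]].
A² = P·diag(25, 1, 9)·P⁻¹ = [[25, 32, 0], [0, 9, 0], [-24, -32, 1]].
The requested entry is -24.

-24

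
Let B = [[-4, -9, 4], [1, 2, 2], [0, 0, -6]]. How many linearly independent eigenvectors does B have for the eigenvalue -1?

B + 1I = [[-3, -9, 4], [1, 3, 2], [0, 0, -5]].
This matrix has rank 2, so its null space has dimension 3 − 2 = 1.

1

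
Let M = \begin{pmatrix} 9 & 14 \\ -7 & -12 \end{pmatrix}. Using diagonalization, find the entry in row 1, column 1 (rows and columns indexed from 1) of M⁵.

Characteristic polynomial: s^2 + 3s - 10 = (s - 2)(s + 5), so the eigenvalues are -5, 2.
s=-5: eigenvector (1, -1).
s=2: eigenvector (2, -1).
P = [[1, 2], [-1, -1]], D = diag(-5, 2), P⁻¹ = [[-1, -2], [1, 1]].
M⁵ = P·diag(-3125, 32)·P⁻¹ = [[3189, 6314], [-3157, -6282]].
The requested entry is 3189.

3189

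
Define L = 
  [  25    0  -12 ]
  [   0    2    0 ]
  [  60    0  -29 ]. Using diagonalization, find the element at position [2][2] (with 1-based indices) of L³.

8

Characteristic polynomial: μ^3 + 2μ^2 - 13μ + 10 = (μ - 2)(μ - 1)(μ + 5), so the eigenvalues are -5, 1, 2.
μ=1: eigenvector (1, 0, 2).
μ=2: eigenvector (0, 1, 0).
μ=-5: eigenvector (2, 0, 5).
P = [[1, 0, 2], [0, 1, 0], [2, 0, 5]], D = diag(1, 2, -5), P⁻¹ = [[5, 0, -2], [0, 1, 0], [-2, 0, 1]].
L³ = P·diag(1, 8, -125)·P⁻¹ = [[505, 0, -252], [0, 8, 0], [1260, 0, -629]].
The requested entry is 8.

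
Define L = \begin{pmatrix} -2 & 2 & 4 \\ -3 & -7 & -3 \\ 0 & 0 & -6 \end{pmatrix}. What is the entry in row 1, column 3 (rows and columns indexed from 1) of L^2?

-38

Characteristic polynomial: s^3 + 15s^2 + 74s + 120 = (s + 4)(s + 5)(s + 6), so the eigenvalues are -6, -5, -4.
s=-4: eigenvector (1, -1, 0).
s=-5: eigenvector (-2, 3, 0).
s=-6: eigenvector (-1, 0, 1).
P = [[1, -2, -1], [-1, 3, 0], [0, 0, 1]], D = diag(-4, -5, -6), P⁻¹ = [[3, 2, 3], [1, 1, 1], [0, 0, 1]].
L² = P·diag(16, 25, 36)·P⁻¹ = [[-2, -18, -38], [27, 43, 27], [0, 0, 36]].
The requested entry is -38.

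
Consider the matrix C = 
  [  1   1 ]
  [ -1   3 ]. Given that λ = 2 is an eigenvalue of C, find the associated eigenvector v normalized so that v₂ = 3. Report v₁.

3

C − 2I = [[-1, 1], [-1, 1]].
Solving (C − 2I)v = 0 gives the eigenspace spanned by (3, 3).
With v₂ = 3, v = (3, 3), so v₁ = 3.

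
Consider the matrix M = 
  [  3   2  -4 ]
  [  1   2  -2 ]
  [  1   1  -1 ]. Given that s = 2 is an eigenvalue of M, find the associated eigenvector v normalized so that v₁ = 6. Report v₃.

3

M − 2I = [[1, 2, -4], [1, 0, -2], [1, 1, -3]].
Solving (M − 2I)v = 0 gives the eigenspace spanned by (6, 3, 3).
With v₁ = 6, v = (6, 3, 3), so v₃ = 3.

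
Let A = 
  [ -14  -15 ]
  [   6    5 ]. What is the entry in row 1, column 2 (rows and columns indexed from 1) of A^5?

Characteristic polynomial: λ^2 + 9λ + 20 = (λ + 4)(λ + 5), so the eigenvalues are -5, -4.
λ=-4: eigenvector (3, -2).
λ=-5: eigenvector (5, -3).
P = [[3, 5], [-2, -3]], D = diag(-4, -5), P⁻¹ = [[-3, -5], [2, 3]].
A⁵ = P·diag(-1024, -3125)·P⁻¹ = [[-22034, -31515], [12606, 17885]].
The requested entry is -31515.

-31515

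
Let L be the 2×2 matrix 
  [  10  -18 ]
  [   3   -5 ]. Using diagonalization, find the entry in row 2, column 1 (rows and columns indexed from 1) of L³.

63

Characteristic polynomial: s^2 - 5s + 4 = (s - 4)(s - 1), so the eigenvalues are 1, 4.
s=4: eigenvector (3, 1).
s=1: eigenvector (-2, -1).
P = [[3, -2], [1, -1]], D = diag(4, 1), P⁻¹ = [[1, -2], [1, -3]].
L³ = P·diag(64, 1)·P⁻¹ = [[190, -378], [63, -125]].
The requested entry is 63.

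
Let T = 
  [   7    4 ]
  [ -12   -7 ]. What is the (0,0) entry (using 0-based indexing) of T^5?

Characteristic polynomial: μ^2 - 1 = (μ - 1)(μ + 1), so the eigenvalues are -1, 1.
μ=1: eigenvector (2, -3).
μ=-1: eigenvector (1, -2).
P = [[2, 1], [-3, -2]], D = diag(1, -1), P⁻¹ = [[2, 1], [-3, -2]].
T⁵ = P·diag(1, -1)·P⁻¹ = [[7, 4], [-12, -7]].
The requested entry is 7.

7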